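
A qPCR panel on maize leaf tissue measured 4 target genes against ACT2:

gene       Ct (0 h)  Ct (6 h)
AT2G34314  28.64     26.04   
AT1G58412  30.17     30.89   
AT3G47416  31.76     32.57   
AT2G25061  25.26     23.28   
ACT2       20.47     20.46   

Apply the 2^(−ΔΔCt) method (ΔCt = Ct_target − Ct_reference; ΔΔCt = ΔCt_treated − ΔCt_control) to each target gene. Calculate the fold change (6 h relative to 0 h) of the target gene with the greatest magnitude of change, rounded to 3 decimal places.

AT2G34314: ΔΔCt = (26.04−20.46) − (28.64−20.47) = 5.58 − 8.17 = -2.59; fold change = 2^2.59 = 6.021
AT1G58412: ΔΔCt = (30.89−20.46) − (30.17−20.47) = 10.43 − 9.70 = 0.73; fold change = 2^-0.73 = 0.603
AT3G47416: ΔΔCt = (32.57−20.46) − (31.76−20.47) = 12.11 − 11.29 = 0.82; fold change = 2^-0.82 = 0.566
AT2G25061: ΔΔCt = (23.28−20.46) − (25.26−20.47) = 2.82 − 4.79 = -1.97; fold change = 2^1.97 = 3.918
AT2G34314 has the largest |ΔΔCt| = 2.59.

6.021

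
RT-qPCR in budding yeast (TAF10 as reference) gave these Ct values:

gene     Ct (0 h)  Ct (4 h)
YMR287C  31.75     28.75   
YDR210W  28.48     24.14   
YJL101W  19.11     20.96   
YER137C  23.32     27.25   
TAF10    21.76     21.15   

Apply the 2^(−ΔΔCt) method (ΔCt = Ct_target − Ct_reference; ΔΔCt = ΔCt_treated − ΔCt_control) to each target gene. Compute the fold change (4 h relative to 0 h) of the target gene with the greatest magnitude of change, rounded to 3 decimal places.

0.043

YMR287C: ΔΔCt = (28.75−21.15) − (31.75−21.76) = 7.60 − 9.99 = -2.39; fold change = 2^2.39 = 5.242
YDR210W: ΔΔCt = (24.14−21.15) − (28.48−21.76) = 2.99 − 6.72 = -3.73; fold change = 2^3.73 = 13.269
YJL101W: ΔΔCt = (20.96−21.15) − (19.11−21.76) = -0.19 − (-2.65) = 2.46; fold change = 2^-2.46 = 0.182
YER137C: ΔΔCt = (27.25−21.15) − (23.32−21.76) = 6.10 − 1.56 = 4.54; fold change = 2^-4.54 = 0.043
YER137C has the largest |ΔΔCt| = 4.54.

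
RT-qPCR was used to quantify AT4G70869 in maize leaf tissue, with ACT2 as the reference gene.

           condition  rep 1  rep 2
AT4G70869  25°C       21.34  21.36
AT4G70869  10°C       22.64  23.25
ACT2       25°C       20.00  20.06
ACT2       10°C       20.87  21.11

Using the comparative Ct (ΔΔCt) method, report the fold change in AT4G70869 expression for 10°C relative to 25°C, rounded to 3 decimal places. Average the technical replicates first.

Mean Ct: AT4G70869 25°C 21.350; AT4G70869 10°C 22.945; ACT2 25°C 20.030; ACT2 10°C 20.990
ΔCt(25°C) = 21.350 − 20.030 = 1.320
ΔCt(10°C) = 22.945 − 20.990 = 1.955
ΔΔCt = 1.955 − 1.320 = 0.635
Fold change = 2^(−0.635) = 0.6439

0.644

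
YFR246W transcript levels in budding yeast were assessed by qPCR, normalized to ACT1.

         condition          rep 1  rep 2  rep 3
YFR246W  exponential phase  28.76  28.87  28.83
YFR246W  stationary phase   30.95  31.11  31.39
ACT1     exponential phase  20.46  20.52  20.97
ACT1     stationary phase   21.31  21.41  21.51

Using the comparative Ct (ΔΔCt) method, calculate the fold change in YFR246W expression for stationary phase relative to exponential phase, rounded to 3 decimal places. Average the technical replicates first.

0.337

Mean Ct: YFR246W exponential phase 28.820; YFR246W stationary phase 31.150; ACT1 exponential phase 20.650; ACT1 stationary phase 21.410
ΔCt(exponential phase) = 28.820 − 20.650 = 8.170
ΔCt(stationary phase) = 31.150 − 21.410 = 9.740
ΔΔCt = 9.740 − 8.170 = 1.570
Fold change = 2^(−1.570) = 0.3368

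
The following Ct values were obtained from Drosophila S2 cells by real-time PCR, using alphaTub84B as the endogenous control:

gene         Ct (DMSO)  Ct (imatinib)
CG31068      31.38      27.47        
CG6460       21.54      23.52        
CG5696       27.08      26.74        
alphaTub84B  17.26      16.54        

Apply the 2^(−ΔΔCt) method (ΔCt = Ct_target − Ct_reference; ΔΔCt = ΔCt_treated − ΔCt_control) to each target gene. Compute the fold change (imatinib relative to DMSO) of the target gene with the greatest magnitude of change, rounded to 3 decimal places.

9.126

CG31068: ΔΔCt = (27.47−16.54) − (31.38−17.26) = 10.93 − 14.12 = -3.19; fold change = 2^3.19 = 9.126
CG6460: ΔΔCt = (23.52−16.54) − (21.54−17.26) = 6.98 − 4.28 = 2.70; fold change = 2^-2.70 = 0.154
CG5696: ΔΔCt = (26.74−16.54) − (27.08−17.26) = 10.20 − 9.82 = 0.38; fold change = 2^-0.38 = 0.768
CG31068 has the largest |ΔΔCt| = 3.19.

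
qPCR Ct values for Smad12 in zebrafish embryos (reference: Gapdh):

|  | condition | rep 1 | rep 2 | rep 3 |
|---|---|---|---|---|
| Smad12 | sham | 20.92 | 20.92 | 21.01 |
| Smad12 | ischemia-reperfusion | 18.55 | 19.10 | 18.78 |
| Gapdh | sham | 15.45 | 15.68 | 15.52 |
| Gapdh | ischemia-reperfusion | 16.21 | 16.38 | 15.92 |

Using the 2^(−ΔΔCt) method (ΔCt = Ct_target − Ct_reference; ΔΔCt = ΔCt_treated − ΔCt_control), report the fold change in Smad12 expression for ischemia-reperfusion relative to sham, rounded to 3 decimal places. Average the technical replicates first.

6.774

Mean Ct: Smad12 sham 20.950; Smad12 ischemia-reperfusion 18.810; Gapdh sham 15.550; Gapdh ischemia-reperfusion 16.170
ΔCt(sham) = 20.950 − 15.550 = 5.400
ΔCt(ischemia-reperfusion) = 18.810 − 16.170 = 2.640
ΔΔCt = 2.640 − 5.400 = -2.760
Fold change = 2^(−(-2.760)) = 2^2.760 = 6.7740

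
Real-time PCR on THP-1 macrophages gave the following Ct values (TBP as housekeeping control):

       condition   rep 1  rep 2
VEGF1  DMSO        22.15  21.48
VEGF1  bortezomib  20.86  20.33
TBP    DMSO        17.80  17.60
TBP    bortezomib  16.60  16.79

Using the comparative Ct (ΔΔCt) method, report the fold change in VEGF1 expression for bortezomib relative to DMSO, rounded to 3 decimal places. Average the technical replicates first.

Mean Ct: VEGF1 DMSO 21.815; VEGF1 bortezomib 20.595; TBP DMSO 17.700; TBP bortezomib 16.695
ΔCt(DMSO) = 21.815 − 17.700 = 4.115
ΔCt(bortezomib) = 20.595 − 16.695 = 3.900
ΔΔCt = 3.900 − 4.115 = -0.215
Fold change = 2^(−(-0.215)) = 2^0.215 = 1.1607

1.161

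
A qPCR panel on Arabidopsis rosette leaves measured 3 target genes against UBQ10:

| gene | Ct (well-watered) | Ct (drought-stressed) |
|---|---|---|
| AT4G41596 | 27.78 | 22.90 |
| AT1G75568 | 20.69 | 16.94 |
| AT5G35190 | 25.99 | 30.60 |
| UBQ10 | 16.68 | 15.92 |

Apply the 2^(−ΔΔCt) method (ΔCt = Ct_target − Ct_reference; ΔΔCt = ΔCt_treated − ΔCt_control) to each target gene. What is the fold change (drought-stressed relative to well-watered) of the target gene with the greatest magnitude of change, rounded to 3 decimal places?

0.024

AT4G41596: ΔΔCt = (22.90−15.92) − (27.78−16.68) = 6.98 − 11.10 = -4.12; fold change = 2^4.12 = 17.388
AT1G75568: ΔΔCt = (16.94−15.92) − (20.69−16.68) = 1.02 − 4.01 = -2.99; fold change = 2^2.99 = 7.945
AT5G35190: ΔΔCt = (30.60−15.92) − (25.99−16.68) = 14.68 − 9.31 = 5.37; fold change = 2^-5.37 = 0.024
AT5G35190 has the largest |ΔΔCt| = 5.37.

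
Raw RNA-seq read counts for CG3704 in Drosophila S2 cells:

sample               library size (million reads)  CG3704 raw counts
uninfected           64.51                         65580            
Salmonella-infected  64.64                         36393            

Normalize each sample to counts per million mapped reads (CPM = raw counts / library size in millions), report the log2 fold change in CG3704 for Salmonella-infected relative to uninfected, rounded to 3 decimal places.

CPM(uninfected) = 65580 / 64.51 = 1016.5866
CPM(Salmonella-infected) = 36393 / 64.64 = 563.0105
Fold change = 563.0105 / 1016.5866 = 0.55382
log2(0.55382) = -0.8525

-0.852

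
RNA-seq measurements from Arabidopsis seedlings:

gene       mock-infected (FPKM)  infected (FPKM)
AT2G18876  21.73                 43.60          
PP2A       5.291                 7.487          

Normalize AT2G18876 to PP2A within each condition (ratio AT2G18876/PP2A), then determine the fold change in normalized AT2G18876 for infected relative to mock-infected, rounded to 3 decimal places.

AT2G18876/PP2A (mock-infected) = 21.73 / 5.291 = 4.107
AT2G18876/PP2A (infected) = 43.60 / 7.487 = 5.8234
Fold change = 5.8234 / 4.107 = 1.4179

1.418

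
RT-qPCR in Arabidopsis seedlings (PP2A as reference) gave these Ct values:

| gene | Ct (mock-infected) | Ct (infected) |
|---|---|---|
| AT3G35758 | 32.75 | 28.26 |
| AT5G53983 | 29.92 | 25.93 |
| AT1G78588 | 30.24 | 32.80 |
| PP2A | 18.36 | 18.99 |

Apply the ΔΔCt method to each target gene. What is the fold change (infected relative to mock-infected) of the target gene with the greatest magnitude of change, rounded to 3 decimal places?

AT3G35758: ΔΔCt = (28.26−18.99) − (32.75−18.36) = 9.27 − 14.39 = -5.12; fold change = 2^5.12 = 34.776
AT5G53983: ΔΔCt = (25.93−18.99) − (29.92−18.36) = 6.94 − 11.56 = -4.62; fold change = 2^4.62 = 24.590
AT1G78588: ΔΔCt = (32.80−18.99) − (30.24−18.36) = 13.81 − 11.88 = 1.93; fold change = 2^-1.93 = 0.262
AT3G35758 has the largest |ΔΔCt| = 5.12.

34.776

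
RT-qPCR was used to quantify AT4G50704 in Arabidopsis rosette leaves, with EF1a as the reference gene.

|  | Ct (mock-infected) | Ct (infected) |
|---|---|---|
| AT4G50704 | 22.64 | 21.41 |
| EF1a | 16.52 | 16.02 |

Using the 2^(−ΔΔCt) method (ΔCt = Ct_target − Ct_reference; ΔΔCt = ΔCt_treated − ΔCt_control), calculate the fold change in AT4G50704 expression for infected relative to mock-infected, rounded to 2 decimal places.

ΔCt(mock-infected) = 22.640 − 16.520 = 6.120
ΔCt(infected) = 21.410 − 16.020 = 5.390
ΔΔCt = 5.390 − 6.120 = -0.730
Fold change = 2^(−(-0.730)) = 2^0.730 = 1.659

1.66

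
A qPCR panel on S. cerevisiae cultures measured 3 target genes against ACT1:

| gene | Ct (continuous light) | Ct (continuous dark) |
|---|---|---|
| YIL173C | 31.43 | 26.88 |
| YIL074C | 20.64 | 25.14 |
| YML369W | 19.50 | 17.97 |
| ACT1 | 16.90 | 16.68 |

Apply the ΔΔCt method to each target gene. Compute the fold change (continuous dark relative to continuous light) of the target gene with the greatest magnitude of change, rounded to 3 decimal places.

YIL173C: ΔΔCt = (26.88−16.68) − (31.43−16.90) = 10.20 − 14.53 = -4.33; fold change = 2^4.33 = 20.112
YIL074C: ΔΔCt = (25.14−16.68) − (20.64−16.90) = 8.46 − 3.74 = 4.72; fold change = 2^-4.72 = 0.038
YML369W: ΔΔCt = (17.97−16.68) − (19.50−16.90) = 1.29 − 2.60 = -1.31; fold change = 2^1.31 = 2.479
YIL074C has the largest |ΔΔCt| = 4.72.

0.038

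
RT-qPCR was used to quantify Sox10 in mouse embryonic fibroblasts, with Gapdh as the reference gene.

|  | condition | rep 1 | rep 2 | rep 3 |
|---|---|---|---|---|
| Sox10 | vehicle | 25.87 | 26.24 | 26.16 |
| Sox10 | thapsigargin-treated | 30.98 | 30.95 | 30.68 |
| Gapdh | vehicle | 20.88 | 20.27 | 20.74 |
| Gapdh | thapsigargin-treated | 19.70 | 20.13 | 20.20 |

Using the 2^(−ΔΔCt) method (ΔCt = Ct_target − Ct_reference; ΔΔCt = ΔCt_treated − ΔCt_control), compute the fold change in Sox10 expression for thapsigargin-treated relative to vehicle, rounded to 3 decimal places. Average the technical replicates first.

0.024

Mean Ct: Sox10 vehicle 26.090; Sox10 thapsigargin-treated 30.870; Gapdh vehicle 20.630; Gapdh thapsigargin-treated 20.010
ΔCt(vehicle) = 26.090 − 20.630 = 5.460
ΔCt(thapsigargin-treated) = 30.870 − 20.010 = 10.860
ΔΔCt = 10.860 − 5.460 = 5.400
Fold change = 2^(−5.400) = 0.0237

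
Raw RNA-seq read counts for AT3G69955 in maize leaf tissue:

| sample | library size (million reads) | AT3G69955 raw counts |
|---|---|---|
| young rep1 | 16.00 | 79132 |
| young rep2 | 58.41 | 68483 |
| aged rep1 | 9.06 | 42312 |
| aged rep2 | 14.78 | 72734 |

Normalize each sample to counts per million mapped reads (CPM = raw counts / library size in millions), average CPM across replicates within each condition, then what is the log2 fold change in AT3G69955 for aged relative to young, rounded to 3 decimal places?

CPM(young rep1) = 79132 / 16.00 = 4945.7500
CPM(young rep2) = 68483 / 58.41 = 1172.4533
CPM(aged rep1) = 42312 / 9.06 = 4670.1987
CPM(aged rep2) = 72734 / 14.78 = 4921.1096
mean CPM(young) = 3059.1017; mean CPM(aged) = 4795.6541
Fold change = 4795.6541 / 3059.1017 = 1.56767
log2(1.56767) = 0.6486

0.649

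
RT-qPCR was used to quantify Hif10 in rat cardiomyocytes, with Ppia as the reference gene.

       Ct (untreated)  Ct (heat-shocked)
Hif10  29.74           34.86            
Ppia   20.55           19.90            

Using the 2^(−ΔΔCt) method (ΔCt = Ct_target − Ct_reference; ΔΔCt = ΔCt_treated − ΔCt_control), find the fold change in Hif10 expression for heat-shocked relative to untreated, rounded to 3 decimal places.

0.018

ΔCt(untreated) = 29.740 − 20.550 = 9.190
ΔCt(heat-shocked) = 34.860 − 19.900 = 14.960
ΔΔCt = 14.960 − 9.190 = 5.770
Fold change = 2^(−5.770) = 0.0183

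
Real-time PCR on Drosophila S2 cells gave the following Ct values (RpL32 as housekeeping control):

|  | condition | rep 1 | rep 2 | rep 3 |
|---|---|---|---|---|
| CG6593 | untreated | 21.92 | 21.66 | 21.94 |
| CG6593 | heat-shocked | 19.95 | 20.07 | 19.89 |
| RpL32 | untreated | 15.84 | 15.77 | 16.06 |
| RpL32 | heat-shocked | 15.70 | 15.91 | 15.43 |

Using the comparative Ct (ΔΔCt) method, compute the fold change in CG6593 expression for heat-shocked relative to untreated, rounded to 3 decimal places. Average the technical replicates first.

Mean Ct: CG6593 untreated 21.840; CG6593 heat-shocked 19.970; RpL32 untreated 15.890; RpL32 heat-shocked 15.680
ΔCt(untreated) = 21.840 − 15.890 = 5.950
ΔCt(heat-shocked) = 19.970 − 15.680 = 4.290
ΔΔCt = 4.290 − 5.950 = -1.660
Fold change = 2^(−(-1.660)) = 2^1.660 = 3.1602

3.160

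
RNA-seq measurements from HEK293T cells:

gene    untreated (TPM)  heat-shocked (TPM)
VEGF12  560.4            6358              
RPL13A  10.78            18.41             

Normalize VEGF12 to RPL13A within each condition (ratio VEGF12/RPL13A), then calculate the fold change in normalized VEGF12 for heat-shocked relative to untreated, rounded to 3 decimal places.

6.643

VEGF12/RPL13A (untreated) = 560.4 / 10.78 = 51.985
VEGF12/RPL13A (heat-shocked) = 6358 / 18.41 = 345.36
Fold change = 345.36 / 51.985 = 6.6434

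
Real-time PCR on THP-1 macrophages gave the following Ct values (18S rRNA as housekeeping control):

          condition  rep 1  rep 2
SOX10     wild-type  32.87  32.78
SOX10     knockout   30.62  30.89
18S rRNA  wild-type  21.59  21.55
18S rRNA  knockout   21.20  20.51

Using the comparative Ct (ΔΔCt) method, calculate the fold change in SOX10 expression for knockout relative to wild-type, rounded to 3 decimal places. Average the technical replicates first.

2.558

Mean Ct: SOX10 wild-type 32.825; SOX10 knockout 30.755; 18S rRNA wild-type 21.570; 18S rRNA knockout 20.855
ΔCt(wild-type) = 32.825 − 21.570 = 11.255
ΔCt(knockout) = 30.755 − 20.855 = 9.900
ΔΔCt = 9.900 − 11.255 = -1.355
Fold change = 2^(−(-1.355)) = 2^1.355 = 2.5580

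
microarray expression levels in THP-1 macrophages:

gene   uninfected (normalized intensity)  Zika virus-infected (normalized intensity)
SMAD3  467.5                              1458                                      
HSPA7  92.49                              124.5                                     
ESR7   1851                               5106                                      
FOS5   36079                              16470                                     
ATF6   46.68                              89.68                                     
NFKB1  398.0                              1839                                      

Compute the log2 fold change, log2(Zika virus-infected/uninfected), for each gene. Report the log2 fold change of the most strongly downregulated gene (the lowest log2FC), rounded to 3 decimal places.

-1.131

log2(1458/467.5) = 1.641  (SMAD3)
log2(124.5/92.49) = 0.429  (HSPA7)
log2(5106/1851) = 1.464  (ESR7)
log2(16470/36079) = -1.131  (FOS5)
log2(89.68/46.68) = 0.942  (ATF6)
log2(1839/398.0) = 2.208  (NFKB1)
FOS5 is most strongly downregulated.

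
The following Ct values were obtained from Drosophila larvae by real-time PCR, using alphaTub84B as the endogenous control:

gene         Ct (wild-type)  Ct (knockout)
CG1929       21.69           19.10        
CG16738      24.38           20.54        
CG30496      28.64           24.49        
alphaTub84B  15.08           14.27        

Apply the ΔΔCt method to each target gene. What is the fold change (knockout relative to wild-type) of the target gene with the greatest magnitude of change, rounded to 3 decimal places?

10.126

CG1929: ΔΔCt = (19.10−14.27) − (21.69−15.08) = 4.83 − 6.61 = -1.78; fold change = 2^1.78 = 3.434
CG16738: ΔΔCt = (20.54−14.27) − (24.38−15.08) = 6.27 − 9.30 = -3.03; fold change = 2^3.03 = 8.168
CG30496: ΔΔCt = (24.49−14.27) − (28.64−15.08) = 10.22 − 13.56 = -3.34; fold change = 2^3.34 = 10.126
CG30496 has the largest |ΔΔCt| = 3.34.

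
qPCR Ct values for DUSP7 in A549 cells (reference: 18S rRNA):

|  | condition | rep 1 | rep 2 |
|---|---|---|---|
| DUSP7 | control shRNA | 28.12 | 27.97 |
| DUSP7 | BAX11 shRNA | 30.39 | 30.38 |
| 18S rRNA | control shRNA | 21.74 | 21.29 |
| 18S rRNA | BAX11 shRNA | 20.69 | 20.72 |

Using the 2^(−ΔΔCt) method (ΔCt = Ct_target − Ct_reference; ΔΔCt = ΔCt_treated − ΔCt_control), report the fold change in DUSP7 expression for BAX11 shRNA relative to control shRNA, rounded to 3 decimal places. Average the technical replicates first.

0.113

Mean Ct: DUSP7 control shRNA 28.045; DUSP7 BAX11 shRNA 30.385; 18S rRNA control shRNA 21.515; 18S rRNA BAX11 shRNA 20.705
ΔCt(control shRNA) = 28.045 − 21.515 = 6.530
ΔCt(BAX11 shRNA) = 30.385 − 20.705 = 9.680
ΔΔCt = 9.680 − 6.530 = 3.150
Fold change = 2^(−3.150) = 0.1127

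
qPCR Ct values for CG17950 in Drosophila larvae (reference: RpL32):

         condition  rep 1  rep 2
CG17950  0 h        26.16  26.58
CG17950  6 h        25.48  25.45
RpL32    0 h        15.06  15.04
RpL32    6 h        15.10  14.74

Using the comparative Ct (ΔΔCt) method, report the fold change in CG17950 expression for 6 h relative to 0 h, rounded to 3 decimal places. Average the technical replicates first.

Mean Ct: CG17950 0 h 26.370; CG17950 6 h 25.465; RpL32 0 h 15.050; RpL32 6 h 14.920
ΔCt(0 h) = 26.370 − 15.050 = 11.320
ΔCt(6 h) = 25.465 − 14.920 = 10.545
ΔΔCt = 10.545 − 11.320 = -0.775
Fold change = 2^(−(-0.775)) = 2^0.775 = 1.7112

1.711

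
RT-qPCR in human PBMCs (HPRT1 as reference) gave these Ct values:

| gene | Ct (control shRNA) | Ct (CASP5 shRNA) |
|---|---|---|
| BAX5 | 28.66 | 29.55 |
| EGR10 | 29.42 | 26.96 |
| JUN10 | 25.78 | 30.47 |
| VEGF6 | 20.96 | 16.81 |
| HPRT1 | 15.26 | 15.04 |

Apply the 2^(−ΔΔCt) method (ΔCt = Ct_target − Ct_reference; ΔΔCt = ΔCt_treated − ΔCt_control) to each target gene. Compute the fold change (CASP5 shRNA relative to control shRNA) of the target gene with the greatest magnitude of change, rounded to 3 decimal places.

0.033

BAX5: ΔΔCt = (29.55−15.04) − (28.66−15.26) = 14.51 − 13.40 = 1.11; fold change = 2^-1.11 = 0.463
EGR10: ΔΔCt = (26.96−15.04) − (29.42−15.26) = 11.92 − 14.16 = -2.24; fold change = 2^2.24 = 4.724
JUN10: ΔΔCt = (30.47−15.04) − (25.78−15.26) = 15.43 − 10.52 = 4.91; fold change = 2^-4.91 = 0.033
VEGF6: ΔΔCt = (16.81−15.04) − (20.96−15.26) = 1.77 − 5.70 = -3.93; fold change = 2^3.93 = 15.242
JUN10 has the largest |ΔΔCt| = 4.91.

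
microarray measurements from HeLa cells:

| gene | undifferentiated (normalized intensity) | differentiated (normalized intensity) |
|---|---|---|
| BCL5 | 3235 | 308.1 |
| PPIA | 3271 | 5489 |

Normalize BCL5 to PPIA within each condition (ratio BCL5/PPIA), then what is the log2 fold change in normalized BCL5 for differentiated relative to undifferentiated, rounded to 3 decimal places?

-4.139

BCL5/PPIA (undifferentiated) = 3235 / 3271 = 0.98899
BCL5/PPIA (differentiated) = 308.1 / 5489 = 0.05613
Fold change = 0.05613 / 0.98899 = 0.0568
log2(0.0568) = -4.1391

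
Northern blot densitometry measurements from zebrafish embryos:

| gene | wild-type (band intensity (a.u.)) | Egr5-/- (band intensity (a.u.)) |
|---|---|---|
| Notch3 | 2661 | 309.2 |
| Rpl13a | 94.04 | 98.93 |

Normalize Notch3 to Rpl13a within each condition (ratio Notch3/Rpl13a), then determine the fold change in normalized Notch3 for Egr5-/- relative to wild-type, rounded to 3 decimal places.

Notch3/Rpl13a (wild-type) = 2661 / 94.04 = 28.296
Notch3/Rpl13a (Egr5-/-) = 309.2 / 98.93 = 3.1254
Fold change = 3.1254 / 28.296 = 0.1105

0.110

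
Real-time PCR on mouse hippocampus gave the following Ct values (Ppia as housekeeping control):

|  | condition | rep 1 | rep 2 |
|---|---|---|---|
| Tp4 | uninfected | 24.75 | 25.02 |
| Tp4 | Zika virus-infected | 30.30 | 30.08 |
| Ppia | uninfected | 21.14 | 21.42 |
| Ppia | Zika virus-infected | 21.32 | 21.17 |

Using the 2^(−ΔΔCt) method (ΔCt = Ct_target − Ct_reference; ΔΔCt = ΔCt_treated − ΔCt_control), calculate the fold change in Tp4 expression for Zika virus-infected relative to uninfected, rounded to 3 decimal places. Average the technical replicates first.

0.025

Mean Ct: Tp4 uninfected 24.885; Tp4 Zika virus-infected 30.190; Ppia uninfected 21.280; Ppia Zika virus-infected 21.245
ΔCt(uninfected) = 24.885 − 21.280 = 3.605
ΔCt(Zika virus-infected) = 30.190 − 21.245 = 8.945
ΔΔCt = 8.945 − 3.605 = 5.340
Fold change = 2^(−5.340) = 0.0247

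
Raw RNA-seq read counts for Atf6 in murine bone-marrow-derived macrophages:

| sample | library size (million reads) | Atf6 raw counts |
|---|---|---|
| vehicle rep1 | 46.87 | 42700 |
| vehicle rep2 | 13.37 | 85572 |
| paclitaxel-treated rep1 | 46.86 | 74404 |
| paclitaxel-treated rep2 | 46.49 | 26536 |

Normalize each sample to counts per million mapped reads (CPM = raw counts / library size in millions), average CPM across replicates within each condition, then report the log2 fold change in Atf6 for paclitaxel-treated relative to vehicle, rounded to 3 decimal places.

CPM(vehicle rep1) = 42700 / 46.87 = 911.0305
CPM(vehicle rep2) = 85572 / 13.37 = 6400.2992
CPM(paclitaxel-treated rep1) = 74404 / 46.86 = 1587.7934
CPM(paclitaxel-treated rep2) = 26536 / 46.49 = 570.7894
mean CPM(vehicle) = 3655.6648; mean CPM(paclitaxel-treated) = 1079.2914
Fold change = 1079.2914 / 3655.6648 = 0.29524
log2(0.29524) = -1.7600

-1.760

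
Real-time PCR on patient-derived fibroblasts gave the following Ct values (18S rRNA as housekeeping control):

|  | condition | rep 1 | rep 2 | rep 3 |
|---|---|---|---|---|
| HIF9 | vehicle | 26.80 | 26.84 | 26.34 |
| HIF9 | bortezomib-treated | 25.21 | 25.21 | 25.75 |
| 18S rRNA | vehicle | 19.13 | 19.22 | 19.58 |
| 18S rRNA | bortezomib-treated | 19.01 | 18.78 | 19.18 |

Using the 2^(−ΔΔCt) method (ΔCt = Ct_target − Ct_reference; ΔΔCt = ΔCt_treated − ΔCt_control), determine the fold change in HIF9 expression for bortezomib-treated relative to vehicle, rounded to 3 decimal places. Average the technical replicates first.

1.932

Mean Ct: HIF9 vehicle 26.660; HIF9 bortezomib-treated 25.390; 18S rRNA vehicle 19.310; 18S rRNA bortezomib-treated 18.990
ΔCt(vehicle) = 26.660 − 19.310 = 7.350
ΔCt(bortezomib-treated) = 25.390 − 18.990 = 6.400
ΔΔCt = 6.400 − 7.350 = -0.950
Fold change = 2^(−(-0.950)) = 2^0.950 = 1.9319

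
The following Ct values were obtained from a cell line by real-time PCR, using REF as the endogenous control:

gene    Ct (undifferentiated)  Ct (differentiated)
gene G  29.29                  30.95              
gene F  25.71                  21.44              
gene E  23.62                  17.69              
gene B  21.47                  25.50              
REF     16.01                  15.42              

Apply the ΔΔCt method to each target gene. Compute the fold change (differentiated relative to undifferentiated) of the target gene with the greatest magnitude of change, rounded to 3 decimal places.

gene G: ΔΔCt = (30.95−15.42) − (29.29−16.01) = 15.53 − 13.28 = 2.25; fold change = 2^-2.25 = 0.210
gene F: ΔΔCt = (21.44−15.42) − (25.71−16.01) = 6.02 − 9.70 = -3.68; fold change = 2^3.68 = 12.817
gene E: ΔΔCt = (17.69−15.42) − (23.62−16.01) = 2.27 − 7.61 = -5.34; fold change = 2^5.34 = 40.504
gene B: ΔΔCt = (25.50−15.42) − (21.47−16.01) = 10.08 − 5.46 = 4.62; fold change = 2^-4.62 = 0.041
gene E has the largest |ΔΔCt| = 5.34.

40.504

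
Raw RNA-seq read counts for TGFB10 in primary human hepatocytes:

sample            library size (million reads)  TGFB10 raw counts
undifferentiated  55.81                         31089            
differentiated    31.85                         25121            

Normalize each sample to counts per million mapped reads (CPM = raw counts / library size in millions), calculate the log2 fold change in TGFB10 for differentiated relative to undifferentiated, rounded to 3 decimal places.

0.502

CPM(undifferentiated) = 31089 / 55.81 = 557.0507
CPM(differentiated) = 25121 / 31.85 = 788.7284
Fold change = 788.7284 / 557.0507 = 1.41590
log2(1.41590) = 0.5017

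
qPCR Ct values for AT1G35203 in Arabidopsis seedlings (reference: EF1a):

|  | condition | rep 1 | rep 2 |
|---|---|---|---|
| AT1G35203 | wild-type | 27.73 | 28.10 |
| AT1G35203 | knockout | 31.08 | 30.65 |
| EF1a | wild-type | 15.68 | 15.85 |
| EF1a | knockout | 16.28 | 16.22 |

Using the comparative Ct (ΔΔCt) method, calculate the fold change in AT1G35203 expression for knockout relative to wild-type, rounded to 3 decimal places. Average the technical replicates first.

Mean Ct: AT1G35203 wild-type 27.915; AT1G35203 knockout 30.865; EF1a wild-type 15.765; EF1a knockout 16.250
ΔCt(wild-type) = 27.915 − 15.765 = 12.150
ΔCt(knockout) = 30.865 − 16.250 = 14.615
ΔΔCt = 14.615 − 12.150 = 2.465
Fold change = 2^(−2.465) = 0.1811

0.181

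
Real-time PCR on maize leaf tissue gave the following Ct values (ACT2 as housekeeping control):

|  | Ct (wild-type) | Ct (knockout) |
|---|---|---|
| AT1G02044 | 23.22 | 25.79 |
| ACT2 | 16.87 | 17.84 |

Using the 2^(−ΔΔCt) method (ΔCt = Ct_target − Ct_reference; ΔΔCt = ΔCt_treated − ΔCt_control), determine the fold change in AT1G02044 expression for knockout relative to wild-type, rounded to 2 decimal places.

0.33

ΔCt(wild-type) = 23.220 − 16.870 = 6.350
ΔCt(knockout) = 25.790 − 17.840 = 7.950
ΔΔCt = 7.950 − 6.350 = 1.600
Fold change = 2^(−1.600) = 0.330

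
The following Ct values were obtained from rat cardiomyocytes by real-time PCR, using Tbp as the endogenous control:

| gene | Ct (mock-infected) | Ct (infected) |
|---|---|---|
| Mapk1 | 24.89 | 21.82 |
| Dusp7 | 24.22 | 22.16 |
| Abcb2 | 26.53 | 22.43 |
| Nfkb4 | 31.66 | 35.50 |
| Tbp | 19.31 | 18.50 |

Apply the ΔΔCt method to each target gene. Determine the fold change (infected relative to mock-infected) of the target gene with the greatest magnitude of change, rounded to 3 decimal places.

Mapk1: ΔΔCt = (21.82−18.50) − (24.89−19.31) = 3.32 − 5.58 = -2.26; fold change = 2^2.26 = 4.790
Dusp7: ΔΔCt = (22.16−18.50) − (24.22−19.31) = 3.66 − 4.91 = -1.25; fold change = 2^1.25 = 2.378
Abcb2: ΔΔCt = (22.43−18.50) − (26.53−19.31) = 3.93 − 7.22 = -3.29; fold change = 2^3.29 = 9.781
Nfkb4: ΔΔCt = (35.50−18.50) − (31.66−19.31) = 17.00 − 12.35 = 4.65; fold change = 2^-4.65 = 0.040
Nfkb4 has the largest |ΔΔCt| = 4.65.

0.040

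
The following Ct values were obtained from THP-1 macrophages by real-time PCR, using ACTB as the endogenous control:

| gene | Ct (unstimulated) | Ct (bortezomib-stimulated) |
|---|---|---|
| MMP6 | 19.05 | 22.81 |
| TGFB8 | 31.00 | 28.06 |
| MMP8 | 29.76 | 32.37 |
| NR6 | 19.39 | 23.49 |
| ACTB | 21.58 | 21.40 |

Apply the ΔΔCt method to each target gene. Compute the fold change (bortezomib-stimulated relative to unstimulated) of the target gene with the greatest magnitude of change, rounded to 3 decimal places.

0.051

MMP6: ΔΔCt = (22.81−21.40) − (19.05−21.58) = 1.41 − (-2.53) = 3.94; fold change = 2^-3.94 = 0.065
TGFB8: ΔΔCt = (28.06−21.40) − (31.00−21.58) = 6.66 − 9.42 = -2.76; fold change = 2^2.76 = 6.774
MMP8: ΔΔCt = (32.37−21.40) − (29.76−21.58) = 10.97 − 8.18 = 2.79; fold change = 2^-2.79 = 0.145
NR6: ΔΔCt = (23.49−21.40) − (19.39−21.58) = 2.09 − (-2.19) = 4.28; fold change = 2^-4.28 = 0.051
NR6 has the largest |ΔΔCt| = 4.28.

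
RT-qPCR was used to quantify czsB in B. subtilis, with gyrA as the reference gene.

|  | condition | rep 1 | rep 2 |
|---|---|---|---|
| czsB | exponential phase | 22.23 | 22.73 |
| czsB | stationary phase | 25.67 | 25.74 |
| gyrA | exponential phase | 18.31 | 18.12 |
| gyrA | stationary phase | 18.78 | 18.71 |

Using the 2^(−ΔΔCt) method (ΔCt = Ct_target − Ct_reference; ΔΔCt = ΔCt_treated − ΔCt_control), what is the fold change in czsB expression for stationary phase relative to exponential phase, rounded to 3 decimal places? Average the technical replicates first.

Mean Ct: czsB exponential phase 22.480; czsB stationary phase 25.705; gyrA exponential phase 18.215; gyrA stationary phase 18.745
ΔCt(exponential phase) = 22.480 − 18.215 = 4.265
ΔCt(stationary phase) = 25.705 − 18.745 = 6.960
ΔΔCt = 6.960 − 4.265 = 2.695
Fold change = 2^(−2.695) = 0.1544

0.154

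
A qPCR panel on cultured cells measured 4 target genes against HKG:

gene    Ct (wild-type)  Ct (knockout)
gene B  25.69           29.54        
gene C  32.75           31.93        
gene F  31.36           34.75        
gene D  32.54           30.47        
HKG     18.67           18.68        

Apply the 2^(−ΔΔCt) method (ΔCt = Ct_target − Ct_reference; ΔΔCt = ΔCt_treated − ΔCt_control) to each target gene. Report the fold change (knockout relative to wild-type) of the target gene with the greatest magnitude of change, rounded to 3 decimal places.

gene B: ΔΔCt = (29.54−18.68) − (25.69−18.67) = 10.86 − 7.02 = 3.84; fold change = 2^-3.84 = 0.070
gene C: ΔΔCt = (31.93−18.68) − (32.75−18.67) = 13.25 − 14.08 = -0.83; fold change = 2^0.83 = 1.778
gene F: ΔΔCt = (34.75−18.68) − (31.36−18.67) = 16.07 − 12.69 = 3.38; fold change = 2^-3.38 = 0.096
gene D: ΔΔCt = (30.47−18.68) − (32.54−18.67) = 11.79 − 13.87 = -2.08; fold change = 2^2.08 = 4.228
gene B has the largest |ΔΔCt| = 3.84.

0.070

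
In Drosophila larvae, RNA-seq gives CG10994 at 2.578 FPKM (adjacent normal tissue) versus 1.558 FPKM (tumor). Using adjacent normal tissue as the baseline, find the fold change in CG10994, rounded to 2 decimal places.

Fold change = 1.558 / 2.578 = 0.604
CG10994 is downregulated.

0.60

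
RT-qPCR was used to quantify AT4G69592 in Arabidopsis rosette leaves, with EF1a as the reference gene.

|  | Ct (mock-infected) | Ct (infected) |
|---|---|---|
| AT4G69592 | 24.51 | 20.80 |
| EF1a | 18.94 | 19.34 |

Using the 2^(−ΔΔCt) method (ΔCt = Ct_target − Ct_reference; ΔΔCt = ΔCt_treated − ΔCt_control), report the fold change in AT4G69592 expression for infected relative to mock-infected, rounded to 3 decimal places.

ΔCt(mock-infected) = 24.510 − 18.940 = 5.570
ΔCt(infected) = 20.800 − 19.340 = 1.460
ΔΔCt = 1.460 − 5.570 = -4.110
Fold change = 2^(−(-4.110)) = 2^4.110 = 17.2677

17.268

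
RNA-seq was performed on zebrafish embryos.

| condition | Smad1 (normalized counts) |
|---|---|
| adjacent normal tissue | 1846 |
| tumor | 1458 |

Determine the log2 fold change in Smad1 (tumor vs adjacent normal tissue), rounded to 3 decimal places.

Fold change = 1458 / 1846 = 0.7898
log2(0.7898) = -0.3404

-0.340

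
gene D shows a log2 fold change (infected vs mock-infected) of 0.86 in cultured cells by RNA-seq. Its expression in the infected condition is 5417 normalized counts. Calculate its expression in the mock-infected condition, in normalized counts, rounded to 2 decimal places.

Fold change = 2^(0.86) = 1.8150
mock-infected expression = 5417 / 1.8150 = 2984.51

2984.51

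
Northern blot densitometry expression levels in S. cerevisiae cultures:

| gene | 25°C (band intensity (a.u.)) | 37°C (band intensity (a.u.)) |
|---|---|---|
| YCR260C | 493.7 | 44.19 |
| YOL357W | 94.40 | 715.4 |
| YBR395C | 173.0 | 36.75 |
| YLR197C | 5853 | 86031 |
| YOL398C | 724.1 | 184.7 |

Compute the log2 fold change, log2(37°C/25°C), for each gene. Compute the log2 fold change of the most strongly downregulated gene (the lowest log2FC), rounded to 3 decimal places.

-3.482

log2(44.19/493.7) = -3.482  (YCR260C)
log2(715.4/94.40) = 2.922  (YOL357W)
log2(36.75/173.0) = -2.235  (YBR395C)
log2(86031/5853) = 3.878  (YLR197C)
log2(184.7/724.1) = -1.971  (YOL398C)
YCR260C is most strongly downregulated.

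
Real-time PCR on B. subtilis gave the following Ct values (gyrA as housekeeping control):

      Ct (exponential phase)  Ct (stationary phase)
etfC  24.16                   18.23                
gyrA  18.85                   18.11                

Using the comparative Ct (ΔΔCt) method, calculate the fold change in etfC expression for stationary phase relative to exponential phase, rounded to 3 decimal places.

36.504

ΔCt(exponential phase) = 24.160 − 18.850 = 5.310
ΔCt(stationary phase) = 18.230 − 18.110 = 0.120
ΔΔCt = 0.120 − 5.310 = -5.190
Fold change = 2^(−(-5.190)) = 2^5.190 = 36.5044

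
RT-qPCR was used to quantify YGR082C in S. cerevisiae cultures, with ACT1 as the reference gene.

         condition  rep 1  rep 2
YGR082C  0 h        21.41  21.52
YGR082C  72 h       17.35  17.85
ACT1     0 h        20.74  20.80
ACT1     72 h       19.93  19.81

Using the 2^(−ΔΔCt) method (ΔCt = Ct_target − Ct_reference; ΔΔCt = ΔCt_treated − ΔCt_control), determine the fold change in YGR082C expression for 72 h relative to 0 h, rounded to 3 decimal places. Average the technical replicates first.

7.808

Mean Ct: YGR082C 0 h 21.465; YGR082C 72 h 17.600; ACT1 0 h 20.770; ACT1 72 h 19.870
ΔCt(0 h) = 21.465 − 20.770 = 0.695
ΔCt(72 h) = 17.600 − 19.870 = -2.270
ΔΔCt = -2.270 − 0.695 = -2.965
Fold change = 2^(−(-2.965)) = 2^2.965 = 7.8083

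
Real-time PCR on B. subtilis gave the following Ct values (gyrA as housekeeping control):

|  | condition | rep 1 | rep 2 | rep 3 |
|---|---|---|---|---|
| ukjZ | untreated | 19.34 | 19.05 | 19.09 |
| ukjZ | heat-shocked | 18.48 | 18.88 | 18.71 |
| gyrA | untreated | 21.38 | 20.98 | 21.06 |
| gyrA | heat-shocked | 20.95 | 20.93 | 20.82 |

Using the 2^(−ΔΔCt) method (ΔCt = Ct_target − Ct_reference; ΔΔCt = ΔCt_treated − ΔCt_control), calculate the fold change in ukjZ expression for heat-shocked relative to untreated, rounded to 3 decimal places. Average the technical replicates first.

1.173

Mean Ct: ukjZ untreated 19.160; ukjZ heat-shocked 18.690; gyrA untreated 21.140; gyrA heat-shocked 20.900
ΔCt(untreated) = 19.160 − 21.140 = -1.980
ΔCt(heat-shocked) = 18.690 − 20.900 = -2.210
ΔΔCt = -2.210 − (-1.980) = -0.230
Fold change = 2^(−(-0.230)) = 2^0.230 = 1.1728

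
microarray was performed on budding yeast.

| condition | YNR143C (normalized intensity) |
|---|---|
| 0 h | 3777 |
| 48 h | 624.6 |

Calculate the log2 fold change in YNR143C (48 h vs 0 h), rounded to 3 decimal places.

Fold change = 624.6 / 3777 = 0.1654
log2(0.1654) = -2.5962

-2.596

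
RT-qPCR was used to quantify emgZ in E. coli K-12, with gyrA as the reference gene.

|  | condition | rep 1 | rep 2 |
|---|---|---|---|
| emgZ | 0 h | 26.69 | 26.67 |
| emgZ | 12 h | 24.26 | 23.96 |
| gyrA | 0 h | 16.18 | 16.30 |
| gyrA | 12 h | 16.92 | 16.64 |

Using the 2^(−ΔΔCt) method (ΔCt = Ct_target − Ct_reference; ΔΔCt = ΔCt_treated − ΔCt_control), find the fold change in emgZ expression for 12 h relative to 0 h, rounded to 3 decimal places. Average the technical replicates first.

Mean Ct: emgZ 0 h 26.680; emgZ 12 h 24.110; gyrA 0 h 16.240; gyrA 12 h 16.780
ΔCt(0 h) = 26.680 − 16.240 = 10.440
ΔCt(12 h) = 24.110 − 16.780 = 7.330
ΔΔCt = 7.330 − 10.440 = -3.110
Fold change = 2^(−(-3.110)) = 2^3.110 = 8.6338

8.634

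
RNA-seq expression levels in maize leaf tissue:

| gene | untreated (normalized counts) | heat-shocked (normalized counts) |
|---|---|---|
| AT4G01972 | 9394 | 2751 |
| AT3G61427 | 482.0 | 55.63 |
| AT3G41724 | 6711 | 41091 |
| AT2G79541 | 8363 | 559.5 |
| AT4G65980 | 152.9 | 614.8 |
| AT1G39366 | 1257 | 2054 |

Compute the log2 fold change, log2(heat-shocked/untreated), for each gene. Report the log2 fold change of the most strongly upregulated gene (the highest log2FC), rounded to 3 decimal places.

log2(2751/9394) = -1.772  (AT4G01972)
log2(55.63/482.0) = -3.115  (AT3G61427)
log2(41091/6711) = 2.614  (AT3G41724)
log2(559.5/8363) = -3.902  (AT2G79541)
log2(614.8/152.9) = 2.008  (AT4G65980)
log2(2054/1257) = 0.708  (AT1G39366)
AT3G41724 is most strongly upregulated.

2.614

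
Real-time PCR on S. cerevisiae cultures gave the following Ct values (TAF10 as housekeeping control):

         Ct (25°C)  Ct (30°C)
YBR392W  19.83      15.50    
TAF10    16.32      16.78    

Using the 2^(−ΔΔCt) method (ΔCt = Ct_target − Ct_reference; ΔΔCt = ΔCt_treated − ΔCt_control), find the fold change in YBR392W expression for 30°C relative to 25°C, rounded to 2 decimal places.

27.67

ΔCt(25°C) = 19.830 − 16.320 = 3.510
ΔCt(30°C) = 15.500 − 16.780 = -1.280
ΔΔCt = -1.280 − 3.510 = -4.790
Fold change = 2^(−(-4.790)) = 2^4.790 = 27.665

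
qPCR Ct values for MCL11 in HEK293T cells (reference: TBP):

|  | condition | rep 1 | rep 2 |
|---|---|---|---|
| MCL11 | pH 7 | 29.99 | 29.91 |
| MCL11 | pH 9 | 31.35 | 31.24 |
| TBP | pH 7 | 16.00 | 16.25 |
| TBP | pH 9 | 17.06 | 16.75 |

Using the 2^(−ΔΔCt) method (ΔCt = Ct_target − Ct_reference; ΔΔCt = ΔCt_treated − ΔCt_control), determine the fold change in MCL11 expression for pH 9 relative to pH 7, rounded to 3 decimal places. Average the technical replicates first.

Mean Ct: MCL11 pH 7 29.950; MCL11 pH 9 31.295; TBP pH 7 16.125; TBP pH 9 16.905
ΔCt(pH 7) = 29.950 − 16.125 = 13.825
ΔCt(pH 9) = 31.295 − 16.905 = 14.390
ΔΔCt = 14.390 − 13.825 = 0.565
Fold change = 2^(−0.565) = 0.6760

0.676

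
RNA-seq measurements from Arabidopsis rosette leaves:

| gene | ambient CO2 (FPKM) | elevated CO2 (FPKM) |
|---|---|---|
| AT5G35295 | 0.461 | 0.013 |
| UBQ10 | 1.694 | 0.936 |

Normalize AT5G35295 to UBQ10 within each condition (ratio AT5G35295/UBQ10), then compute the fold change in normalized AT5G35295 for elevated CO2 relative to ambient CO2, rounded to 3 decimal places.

0.051

AT5G35295/UBQ10 (ambient CO2) = 0.461 / 1.694 = 0.27214
AT5G35295/UBQ10 (elevated CO2) = 0.013 / 0.936 = 0.013889
Fold change = 0.013889 / 0.27214 = 0.0510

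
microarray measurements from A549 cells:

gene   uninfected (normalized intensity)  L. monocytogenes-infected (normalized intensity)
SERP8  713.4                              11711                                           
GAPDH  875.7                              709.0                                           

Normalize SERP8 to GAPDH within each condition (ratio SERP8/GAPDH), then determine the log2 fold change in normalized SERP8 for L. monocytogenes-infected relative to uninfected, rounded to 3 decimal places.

4.342

SERP8/GAPDH (uninfected) = 713.4 / 875.7 = 0.81466
SERP8/GAPDH (L. monocytogenes-infected) = 11711 / 709.0 = 16.518
Fold change = 16.518 / 0.81466 = 20.2754
log2(20.2754) = 4.3417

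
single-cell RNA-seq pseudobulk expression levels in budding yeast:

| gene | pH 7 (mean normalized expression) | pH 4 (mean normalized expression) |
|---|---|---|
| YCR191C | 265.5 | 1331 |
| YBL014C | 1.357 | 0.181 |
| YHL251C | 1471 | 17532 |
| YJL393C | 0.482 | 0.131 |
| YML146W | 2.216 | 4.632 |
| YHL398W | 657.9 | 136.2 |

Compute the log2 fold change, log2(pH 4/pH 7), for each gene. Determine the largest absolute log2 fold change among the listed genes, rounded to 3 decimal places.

3.575

log2(1331/265.5) = 2.326  (YCR191C)
log2(0.181/1.357) = -2.906  (YBL014C)
log2(17532/1471) = 3.575  (YHL251C)
log2(0.131/0.482) = -1.879  (YJL393C)
log2(4.632/2.216) = 1.064  (YML146W)
log2(136.2/657.9) = -2.272  (YHL398W)
The largest magnitude belongs to YHL251C.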